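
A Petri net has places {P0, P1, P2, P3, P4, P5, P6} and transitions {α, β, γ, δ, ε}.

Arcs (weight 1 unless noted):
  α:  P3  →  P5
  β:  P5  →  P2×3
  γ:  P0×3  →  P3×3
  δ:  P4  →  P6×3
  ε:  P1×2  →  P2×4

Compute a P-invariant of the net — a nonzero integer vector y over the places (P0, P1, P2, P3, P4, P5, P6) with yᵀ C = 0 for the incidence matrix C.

y = (P0:3, P1:2, P2:1, P3:3, P4:0, P5:3, P6:0)

Incidence matrix C (rows=places, cols=transitions):
        α    β    γ    δ    ε
   P0   0    0   -3    0    0
   P1   0    0    0    0   -2
   P2   0    3    0    0    4
   P3  -1    0    3    0    0
   P4   0    0    0   -1    0
   P5   1   -1    0    0    0
   P6   0    0    0    3    0

Candidate y = [3, 2, 1, 3, 0, 3, 0]; check y·C column-wise:
  col α: 3·0 + 2·0 + 1·0 + 3·-1 + 3·1 = 0
  col β: 3·0 + 2·0 + 1·3 + 3·0 + 3·-1 = 0
  col γ: 3·-3 + 2·0 + 1·0 + 3·3 + 3·0 = 0
  col δ: 3·0 + 2·0 + 1·0 + 3·0 + 0·-1 + 3·0 + 0·3 = 0
  col ε: 3·0 + 2·-2 + 1·4 + 3·0 + 3·0 = 0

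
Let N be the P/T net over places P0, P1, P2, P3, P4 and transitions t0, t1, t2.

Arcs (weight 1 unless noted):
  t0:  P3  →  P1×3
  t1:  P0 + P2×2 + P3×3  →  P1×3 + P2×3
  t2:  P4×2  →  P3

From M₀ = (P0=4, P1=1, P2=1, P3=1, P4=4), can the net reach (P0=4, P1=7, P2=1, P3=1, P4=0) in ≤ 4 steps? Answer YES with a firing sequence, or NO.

YES — reachable via ⟨t0, t2, t0, t2⟩ (4 firings)

step 1: fire t0:  (P0=4, P1=1, P2=1, P3=1, P4=4) → (P0=4, P1=4, P2=1, P3=0, P4=4)
step 2: fire t2:  (P0=4, P1=4, P2=1, P3=0, P4=4) → (P0=4, P1=4, P2=1, P3=1, P4=2)
step 3: fire t0:  (P0=4, P1=4, P2=1, P3=1, P4=2) → (P0=4, P1=7, P2=1, P3=0, P4=2)
step 4: fire t2:  (P0=4, P1=7, P2=1, P3=0, P4=2) → (P0=4, P1=7, P2=1, P3=1, P4=0)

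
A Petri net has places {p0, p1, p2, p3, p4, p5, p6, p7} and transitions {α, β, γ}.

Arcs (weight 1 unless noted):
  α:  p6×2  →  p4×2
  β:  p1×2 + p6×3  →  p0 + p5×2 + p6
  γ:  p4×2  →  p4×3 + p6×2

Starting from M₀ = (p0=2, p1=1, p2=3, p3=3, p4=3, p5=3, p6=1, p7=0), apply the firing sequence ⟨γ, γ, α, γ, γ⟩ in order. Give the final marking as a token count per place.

(p0=2, p1=1, p2=3, p3=3, p4=9, p5=3, p6=7, p7=0)

step 1: fire γ:  (p0=2, p1=1, p2=3, p3=3, p4=3, p5=3, p6=1, p7=0) → (p0=2, p1=1, p2=3, p3=3, p4=4, p5=3, p6=3, p7=0)
step 2: fire γ:  (p0=2, p1=1, p2=3, p3=3, p4=4, p5=3, p6=3, p7=0) → (p0=2, p1=1, p2=3, p3=3, p4=5, p5=3, p6=5, p7=0)
step 3: fire α:  (p0=2, p1=1, p2=3, p3=3, p4=5, p5=3, p6=5, p7=0) → (p0=2, p1=1, p2=3, p3=3, p4=7, p5=3, p6=3, p7=0)
step 4: fire γ:  (p0=2, p1=1, p2=3, p3=3, p4=7, p5=3, p6=3, p7=0) → (p0=2, p1=1, p2=3, p3=3, p4=8, p5=3, p6=5, p7=0)
step 5: fire γ:  (p0=2, p1=1, p2=3, p3=3, p4=8, p5=3, p6=5, p7=0) → (p0=2, p1=1, p2=3, p3=3, p4=9, p5=3, p6=7, p7=0)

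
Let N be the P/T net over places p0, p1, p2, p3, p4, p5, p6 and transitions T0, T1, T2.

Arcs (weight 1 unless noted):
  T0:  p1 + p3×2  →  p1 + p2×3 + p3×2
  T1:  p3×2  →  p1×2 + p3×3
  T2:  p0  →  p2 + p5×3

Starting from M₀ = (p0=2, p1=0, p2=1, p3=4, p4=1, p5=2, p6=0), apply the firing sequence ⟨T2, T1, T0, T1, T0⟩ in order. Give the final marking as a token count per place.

(p0=1, p1=4, p2=8, p3=6, p4=1, p5=5, p6=0)

step 1: fire T2:  (p0=2, p1=0, p2=1, p3=4, p4=1, p5=2, p6=0) → (p0=1, p1=0, p2=2, p3=4, p4=1, p5=5, p6=0)
step 2: fire T1:  (p0=1, p1=0, p2=2, p3=4, p4=1, p5=5, p6=0) → (p0=1, p1=2, p2=2, p3=5, p4=1, p5=5, p6=0)
step 3: fire T0:  (p0=1, p1=2, p2=2, p3=5, p4=1, p5=5, p6=0) → (p0=1, p1=2, p2=5, p3=5, p4=1, p5=5, p6=0)
step 4: fire T1:  (p0=1, p1=2, p2=5, p3=5, p4=1, p5=5, p6=0) → (p0=1, p1=4, p2=5, p3=6, p4=1, p5=5, p6=0)
step 5: fire T0:  (p0=1, p1=4, p2=5, p3=6, p4=1, p5=5, p6=0) → (p0=1, p1=4, p2=8, p3=6, p4=1, p5=5, p6=0)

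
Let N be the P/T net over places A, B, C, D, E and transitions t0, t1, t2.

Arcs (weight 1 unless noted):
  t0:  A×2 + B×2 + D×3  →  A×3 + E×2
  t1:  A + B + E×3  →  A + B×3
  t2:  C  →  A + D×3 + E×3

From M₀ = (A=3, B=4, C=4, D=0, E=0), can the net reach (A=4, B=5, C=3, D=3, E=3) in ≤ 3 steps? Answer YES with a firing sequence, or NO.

depth 0: 1 marking
depth 1: 2 markings reached so far
depth 2: 5 markings reached so far
depth 3: 9 markings reached so far
target is not among the 9 markings reachable within 3 steps

NO — not reachable within 3 firings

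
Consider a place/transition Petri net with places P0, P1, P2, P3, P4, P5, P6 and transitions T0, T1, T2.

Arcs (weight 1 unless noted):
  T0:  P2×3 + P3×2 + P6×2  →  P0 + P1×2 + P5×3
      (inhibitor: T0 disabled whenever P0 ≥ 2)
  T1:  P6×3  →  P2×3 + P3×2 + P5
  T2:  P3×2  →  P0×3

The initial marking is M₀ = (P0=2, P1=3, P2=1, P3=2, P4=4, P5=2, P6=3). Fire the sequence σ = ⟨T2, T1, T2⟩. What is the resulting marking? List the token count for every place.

step 1: fire T2:  (P0=2, P1=3, P2=1, P3=2, P4=4, P5=2, P6=3) → (P0=5, P1=3, P2=1, P3=0, P4=4, P5=2, P6=3)
step 2: fire T1:  (P0=5, P1=3, P2=1, P3=0, P4=4, P5=2, P6=3) → (P0=5, P1=3, P2=4, P3=2, P4=4, P5=3, P6=0)
step 3: fire T2:  (P0=5, P1=3, P2=4, P3=2, P4=4, P5=3, P6=0) → (P0=8, P1=3, P2=4, P3=0, P4=4, P5=3, P6=0)

(P0=8, P1=3, P2=4, P3=0, P4=4, P5=3, P6=0)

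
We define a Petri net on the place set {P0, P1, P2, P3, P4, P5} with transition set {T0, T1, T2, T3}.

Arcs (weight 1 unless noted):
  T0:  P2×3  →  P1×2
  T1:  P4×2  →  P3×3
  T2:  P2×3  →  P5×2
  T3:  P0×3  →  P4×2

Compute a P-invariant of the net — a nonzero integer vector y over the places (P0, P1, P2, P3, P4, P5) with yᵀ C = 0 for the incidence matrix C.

y = (P0:2, P1:0, P2:0, P3:2, P4:3, P5:0)

Incidence matrix C (rows=places, cols=transitions):
       T0   T1   T2   T3
   P0   0    0    0   -3
   P1   2    0    0    0
   P2  -3    0   -3    0
   P3   0    3    0    0
   P4   0   -2    0    2
   P5   0    0    2    0

Candidate y = [2, 0, 0, 2, 3, 0]; check y·C column-wise:
  col T0: 2·0 + 0·2 + 0·-3 + 2·0 + 3·0 = 0
  col T1: 2·0 + 2·3 + 3·-2 = 0
  col T2: 2·0 + 0·-3 + 2·0 + 3·0 + 0·2 = 0
  col T3: 2·-3 + 2·0 + 3·2 = 0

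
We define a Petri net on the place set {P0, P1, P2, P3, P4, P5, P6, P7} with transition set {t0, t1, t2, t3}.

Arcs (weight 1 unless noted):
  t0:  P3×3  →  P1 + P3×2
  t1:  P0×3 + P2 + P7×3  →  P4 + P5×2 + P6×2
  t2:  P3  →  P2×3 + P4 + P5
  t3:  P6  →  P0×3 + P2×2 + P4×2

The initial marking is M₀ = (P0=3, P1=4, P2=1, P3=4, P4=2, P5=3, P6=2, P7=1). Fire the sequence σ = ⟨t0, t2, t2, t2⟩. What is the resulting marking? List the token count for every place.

(P0=3, P1=5, P2=10, P3=0, P4=5, P5=6, P6=2, P7=1)

step 1: fire t0:  (P0=3, P1=4, P2=1, P3=4, P4=2, P5=3, P6=2, P7=1) → (P0=3, P1=5, P2=1, P3=3, P4=2, P5=3, P6=2, P7=1)
step 2: fire t2:  (P0=3, P1=5, P2=1, P3=3, P4=2, P5=3, P6=2, P7=1) → (P0=3, P1=5, P2=4, P3=2, P4=3, P5=4, P6=2, P7=1)
step 3: fire t2:  (P0=3, P1=5, P2=4, P3=2, P4=3, P5=4, P6=2, P7=1) → (P0=3, P1=5, P2=7, P3=1, P4=4, P5=5, P6=2, P7=1)
step 4: fire t2:  (P0=3, P1=5, P2=7, P3=1, P4=4, P5=5, P6=2, P7=1) → (P0=3, P1=5, P2=10, P3=0, P4=5, P5=6, P6=2, P7=1)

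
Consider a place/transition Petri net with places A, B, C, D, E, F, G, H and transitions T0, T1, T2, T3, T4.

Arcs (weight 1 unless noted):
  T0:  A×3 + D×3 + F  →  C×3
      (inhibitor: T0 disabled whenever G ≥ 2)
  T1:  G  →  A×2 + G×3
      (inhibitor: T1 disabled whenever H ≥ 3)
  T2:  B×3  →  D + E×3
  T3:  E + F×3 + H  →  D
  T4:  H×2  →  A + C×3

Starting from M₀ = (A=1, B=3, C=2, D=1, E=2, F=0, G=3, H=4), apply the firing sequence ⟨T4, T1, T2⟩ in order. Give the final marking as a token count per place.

step 1: fire T4:  (A=1, B=3, C=2, D=1, E=2, F=0, G=3, H=4) → (A=2, B=3, C=5, D=1, E=2, F=0, G=3, H=2)
step 2: fire T1:  (A=2, B=3, C=5, D=1, E=2, F=0, G=3, H=2) → (A=4, B=3, C=5, D=1, E=2, F=0, G=5, H=2)
step 3: fire T2:  (A=4, B=3, C=5, D=1, E=2, F=0, G=5, H=2) → (A=4, B=0, C=5, D=2, E=5, F=0, G=5, H=2)

(A=4, B=0, C=5, D=2, E=5, F=0, G=5, H=2)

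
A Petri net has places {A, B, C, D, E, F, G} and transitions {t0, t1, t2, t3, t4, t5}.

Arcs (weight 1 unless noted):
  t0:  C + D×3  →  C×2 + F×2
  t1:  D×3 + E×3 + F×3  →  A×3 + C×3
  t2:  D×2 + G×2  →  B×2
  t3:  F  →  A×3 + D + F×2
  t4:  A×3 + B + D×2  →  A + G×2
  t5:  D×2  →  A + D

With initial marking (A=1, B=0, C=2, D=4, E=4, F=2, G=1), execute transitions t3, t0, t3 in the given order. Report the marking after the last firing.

(A=7, B=0, C=3, D=3, E=4, F=6, G=1)

step 1: fire t3:  (A=1, B=0, C=2, D=4, E=4, F=2, G=1) → (A=4, B=0, C=2, D=5, E=4, F=3, G=1)
step 2: fire t0:  (A=4, B=0, C=2, D=5, E=4, F=3, G=1) → (A=4, B=0, C=3, D=2, E=4, F=5, G=1)
step 3: fire t3:  (A=4, B=0, C=3, D=2, E=4, F=5, G=1) → (A=7, B=0, C=3, D=3, E=4, F=6, G=1)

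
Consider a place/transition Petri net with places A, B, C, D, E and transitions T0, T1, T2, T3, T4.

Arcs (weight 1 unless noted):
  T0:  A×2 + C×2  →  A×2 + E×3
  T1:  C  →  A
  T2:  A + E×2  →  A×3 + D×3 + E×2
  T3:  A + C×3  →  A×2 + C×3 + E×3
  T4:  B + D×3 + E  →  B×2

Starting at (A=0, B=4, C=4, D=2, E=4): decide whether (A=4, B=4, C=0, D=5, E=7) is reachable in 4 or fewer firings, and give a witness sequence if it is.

step 1: fire T1:  (A=0, B=4, C=4, D=2, E=4) → (A=1, B=4, C=3, D=2, E=4)
step 2: fire T1:  (A=1, B=4, C=3, D=2, E=4) → (A=2, B=4, C=2, D=2, E=4)
step 3: fire T0:  (A=2, B=4, C=2, D=2, E=4) → (A=2, B=4, C=0, D=2, E=7)
step 4: fire T2:  (A=2, B=4, C=0, D=2, E=7) → (A=4, B=4, C=0, D=5, E=7)

YES — reachable via ⟨T1, T1, T0, T2⟩ (4 firings)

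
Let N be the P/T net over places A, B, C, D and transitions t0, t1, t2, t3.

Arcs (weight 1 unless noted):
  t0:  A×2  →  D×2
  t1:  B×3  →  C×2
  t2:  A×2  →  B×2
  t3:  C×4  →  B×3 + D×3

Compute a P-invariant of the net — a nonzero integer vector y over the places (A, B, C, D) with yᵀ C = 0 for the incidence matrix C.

y = (A:2, B:2, C:3, D:2)

Incidence matrix C (rows=places, cols=transitions):
       t0   t1   t2   t3
    A  -2    0   -2    0
    B   0   -3    2    3
    C   0    2    0   -4
    D   2    0    0    3

Candidate y = [2, 2, 3, 2]; check y·C column-wise:
  col t0: 2·-2 + 2·0 + 3·0 + 2·2 = 0
  col t1: 2·0 + 2·-3 + 3·2 + 2·0 = 0
  col t2: 2·-2 + 2·2 + 3·0 + 2·0 = 0
  col t3: 2·0 + 2·3 + 3·-4 + 2·3 = 0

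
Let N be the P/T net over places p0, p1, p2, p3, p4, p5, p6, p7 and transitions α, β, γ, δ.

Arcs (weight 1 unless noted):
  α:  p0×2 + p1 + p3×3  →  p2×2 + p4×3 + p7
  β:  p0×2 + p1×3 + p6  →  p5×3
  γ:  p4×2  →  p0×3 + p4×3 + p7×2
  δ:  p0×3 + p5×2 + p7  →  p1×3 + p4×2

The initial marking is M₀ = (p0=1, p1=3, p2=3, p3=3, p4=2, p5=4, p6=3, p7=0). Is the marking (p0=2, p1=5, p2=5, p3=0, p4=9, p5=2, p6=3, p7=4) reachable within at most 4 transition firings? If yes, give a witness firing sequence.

YES — reachable via ⟨γ, α, γ, δ⟩ (4 firings)

step 1: fire γ:  (p0=1, p1=3, p2=3, p3=3, p4=2, p5=4, p6=3, p7=0) → (p0=4, p1=3, p2=3, p3=3, p4=3, p5=4, p6=3, p7=2)
step 2: fire α:  (p0=4, p1=3, p2=3, p3=3, p4=3, p5=4, p6=3, p7=2) → (p0=2, p1=2, p2=5, p3=0, p4=6, p5=4, p6=3, p7=3)
step 3: fire γ:  (p0=2, p1=2, p2=5, p3=0, p4=6, p5=4, p6=3, p7=3) → (p0=5, p1=2, p2=5, p3=0, p4=7, p5=4, p6=3, p7=5)
step 4: fire δ:  (p0=5, p1=2, p2=5, p3=0, p4=7, p5=4, p6=3, p7=5) → (p0=2, p1=5, p2=5, p3=0, p4=9, p5=2, p6=3, p7=4)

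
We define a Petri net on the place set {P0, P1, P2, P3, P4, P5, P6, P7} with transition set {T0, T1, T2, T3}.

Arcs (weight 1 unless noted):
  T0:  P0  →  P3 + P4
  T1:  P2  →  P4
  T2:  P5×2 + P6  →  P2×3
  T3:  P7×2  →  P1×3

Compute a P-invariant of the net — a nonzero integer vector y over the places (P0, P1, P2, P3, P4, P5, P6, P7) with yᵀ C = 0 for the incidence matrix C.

y = (P0:1, P1:0, P2:0, P3:1, P4:0, P5:0, P6:0, P7:0)

Incidence matrix C (rows=places, cols=transitions):
       T0   T1   T2   T3
   P0  -1    0    0    0
   P1   0    0    0    3
   P2   0   -1    3    0
   P3   1    0    0    0
   P4   1    1    0    0
   P5   0    0   -2    0
   P6   0    0   -1    0
   P7   0    0    0   -2

Candidate y = [1, 0, 0, 1, 0, 0, 0, 0]; check y·C column-wise:
  col T0: 1·-1 + 1·1 + 0·1 = 0
  col T1: 1·0 + 0·-1 + 1·0 + 0·1 = 0
  col T2: 1·0 + 0·3 + 1·0 + 0·-2 + 0·-1 = 0
  col T3: 1·0 + 0·3 + 1·0 + 0·-2 = 0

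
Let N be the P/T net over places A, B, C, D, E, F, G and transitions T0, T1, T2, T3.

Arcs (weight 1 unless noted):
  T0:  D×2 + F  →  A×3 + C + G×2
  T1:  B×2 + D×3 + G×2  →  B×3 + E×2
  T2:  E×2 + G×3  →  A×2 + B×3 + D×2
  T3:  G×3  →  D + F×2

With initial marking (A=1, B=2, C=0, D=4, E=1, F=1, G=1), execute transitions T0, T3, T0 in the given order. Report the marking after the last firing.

(A=7, B=2, C=2, D=1, E=1, F=1, G=2)

step 1: fire T0:  (A=1, B=2, C=0, D=4, E=1, F=1, G=1) → (A=4, B=2, C=1, D=2, E=1, F=0, G=3)
step 2: fire T3:  (A=4, B=2, C=1, D=2, E=1, F=0, G=3) → (A=4, B=2, C=1, D=3, E=1, F=2, G=0)
step 3: fire T0:  (A=4, B=2, C=1, D=3, E=1, F=2, G=0) → (A=7, B=2, C=2, D=1, E=1, F=1, G=2)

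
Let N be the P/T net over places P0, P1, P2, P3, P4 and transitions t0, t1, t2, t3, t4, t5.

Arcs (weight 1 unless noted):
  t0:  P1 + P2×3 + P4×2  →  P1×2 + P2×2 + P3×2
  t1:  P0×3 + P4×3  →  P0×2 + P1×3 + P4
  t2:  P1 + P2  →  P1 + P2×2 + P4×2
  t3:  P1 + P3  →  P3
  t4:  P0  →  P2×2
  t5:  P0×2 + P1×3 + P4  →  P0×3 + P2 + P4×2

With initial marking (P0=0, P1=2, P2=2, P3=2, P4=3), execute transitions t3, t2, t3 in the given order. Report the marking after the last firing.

(P0=0, P1=0, P2=3, P3=2, P4=5)

step 1: fire t3:  (P0=0, P1=2, P2=2, P3=2, P4=3) → (P0=0, P1=1, P2=2, P3=2, P4=3)
step 2: fire t2:  (P0=0, P1=1, P2=2, P3=2, P4=3) → (P0=0, P1=1, P2=3, P3=2, P4=5)
step 3: fire t3:  (P0=0, P1=1, P2=3, P3=2, P4=5) → (P0=0, P1=0, P2=3, P3=2, P4=5)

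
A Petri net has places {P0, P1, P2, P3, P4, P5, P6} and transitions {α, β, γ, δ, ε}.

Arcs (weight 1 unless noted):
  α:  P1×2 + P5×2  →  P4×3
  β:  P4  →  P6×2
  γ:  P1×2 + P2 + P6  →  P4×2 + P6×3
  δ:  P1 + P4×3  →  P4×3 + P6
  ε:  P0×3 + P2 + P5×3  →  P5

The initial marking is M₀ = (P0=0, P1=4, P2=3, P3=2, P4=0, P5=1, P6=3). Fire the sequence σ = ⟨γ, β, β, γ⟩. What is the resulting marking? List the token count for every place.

(P0=0, P1=0, P2=1, P3=2, P4=2, P5=1, P6=11)

step 1: fire γ:  (P0=0, P1=4, P2=3, P3=2, P4=0, P5=1, P6=3) → (P0=0, P1=2, P2=2, P3=2, P4=2, P5=1, P6=5)
step 2: fire β:  (P0=0, P1=2, P2=2, P3=2, P4=2, P5=1, P6=5) → (P0=0, P1=2, P2=2, P3=2, P4=1, P5=1, P6=7)
step 3: fire β:  (P0=0, P1=2, P2=2, P3=2, P4=1, P5=1, P6=7) → (P0=0, P1=2, P2=2, P3=2, P4=0, P5=1, P6=9)
step 4: fire γ:  (P0=0, P1=2, P2=2, P3=2, P4=0, P5=1, P6=9) → (P0=0, P1=0, P2=1, P3=2, P4=2, P5=1, P6=11)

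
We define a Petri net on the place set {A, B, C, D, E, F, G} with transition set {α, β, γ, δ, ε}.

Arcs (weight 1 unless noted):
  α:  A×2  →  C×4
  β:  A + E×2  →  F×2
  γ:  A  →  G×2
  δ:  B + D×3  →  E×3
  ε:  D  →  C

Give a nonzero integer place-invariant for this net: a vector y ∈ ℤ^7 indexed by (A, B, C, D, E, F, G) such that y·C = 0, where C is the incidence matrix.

Incidence matrix C (rows=places, cols=transitions):
        α    β    γ    δ    ε
    A  -2   -1   -1    0    0
    B   0    0    0   -1    0
    C   4    0    0    0    1
    D   0    0    0   -3   -1
    E   0   -2    0    3    0
    F   0    2    0    0    0
    G   0    0    2    0    0

Candidate y = [0, 3, 0, 0, 1, 1, 0]; check y·C column-wise:
  col α: 0·-2 + 3·0 + 0·4 + 1·0 + 1·0 = 0
  col β: 0·-1 + 3·0 + 1·-2 + 1·2 = 0
  col γ: 0·-1 + 3·0 + 1·0 + 1·0 + 0·2 = 0
  col δ: 3·-1 + 0·-3 + 1·3 + 1·0 = 0
  col ε: 3·0 + 0·1 + 0·-1 + 1·0 + 1·0 = 0

y = (A:0, B:3, C:0, D:0, E:1, F:1, G:0)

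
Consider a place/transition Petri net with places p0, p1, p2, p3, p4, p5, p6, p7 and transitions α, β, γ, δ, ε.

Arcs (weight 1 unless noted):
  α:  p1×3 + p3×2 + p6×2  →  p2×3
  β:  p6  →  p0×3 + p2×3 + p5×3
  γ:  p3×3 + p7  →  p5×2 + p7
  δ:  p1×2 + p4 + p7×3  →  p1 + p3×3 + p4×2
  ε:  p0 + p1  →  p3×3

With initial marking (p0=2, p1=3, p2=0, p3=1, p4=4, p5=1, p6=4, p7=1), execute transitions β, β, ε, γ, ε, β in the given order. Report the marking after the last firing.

(p0=9, p1=1, p2=9, p3=4, p4=4, p5=12, p6=1, p7=1)

step 1: fire β:  (p0=2, p1=3, p2=0, p3=1, p4=4, p5=1, p6=4, p7=1) → (p0=5, p1=3, p2=3, p3=1, p4=4, p5=4, p6=3, p7=1)
step 2: fire β:  (p0=5, p1=3, p2=3, p3=1, p4=4, p5=4, p6=3, p7=1) → (p0=8, p1=3, p2=6, p3=1, p4=4, p5=7, p6=2, p7=1)
step 3: fire ε:  (p0=8, p1=3, p2=6, p3=1, p4=4, p5=7, p6=2, p7=1) → (p0=7, p1=2, p2=6, p3=4, p4=4, p5=7, p6=2, p7=1)
step 4: fire γ:  (p0=7, p1=2, p2=6, p3=4, p4=4, p5=7, p6=2, p7=1) → (p0=7, p1=2, p2=6, p3=1, p4=4, p5=9, p6=2, p7=1)
step 5: fire ε:  (p0=7, p1=2, p2=6, p3=1, p4=4, p5=9, p6=2, p7=1) → (p0=6, p1=1, p2=6, p3=4, p4=4, p5=9, p6=2, p7=1)
step 6: fire β:  (p0=6, p1=1, p2=6, p3=4, p4=4, p5=9, p6=2, p7=1) → (p0=9, p1=1, p2=9, p3=4, p4=4, p5=12, p6=1, p7=1)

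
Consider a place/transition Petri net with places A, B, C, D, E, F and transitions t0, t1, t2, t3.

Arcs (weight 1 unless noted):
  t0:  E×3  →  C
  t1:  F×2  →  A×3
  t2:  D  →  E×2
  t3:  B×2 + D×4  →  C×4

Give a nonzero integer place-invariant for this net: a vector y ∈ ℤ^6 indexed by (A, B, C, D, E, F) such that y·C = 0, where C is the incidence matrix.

y = (A:0, B:2, C:3, D:2, E:1, F:0)

Incidence matrix C (rows=places, cols=transitions):
       t0   t1   t2   t3
    A   0    3    0    0
    B   0    0    0   -2
    C   1    0    0    4
    D   0    0   -1   -4
    E  -3    0    2    0
    F   0   -2    0    0

Candidate y = [0, 2, 3, 2, 1, 0]; check y·C column-wise:
  col t0: 2·0 + 3·1 + 2·0 + 1·-3 = 0
  col t1: 0·3 + 2·0 + 3·0 + 2·0 + 1·0 + 0·-2 = 0
  col t2: 2·0 + 3·0 + 2·-1 + 1·2 = 0
  col t3: 2·-2 + 3·4 + 2·-4 + 1·0 = 0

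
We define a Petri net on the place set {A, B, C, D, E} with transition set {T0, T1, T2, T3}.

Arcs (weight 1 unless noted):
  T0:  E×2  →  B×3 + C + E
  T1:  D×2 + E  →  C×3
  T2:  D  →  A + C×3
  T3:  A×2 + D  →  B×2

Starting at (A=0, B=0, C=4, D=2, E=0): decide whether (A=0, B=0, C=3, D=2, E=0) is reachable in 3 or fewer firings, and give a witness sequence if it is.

NO — not reachable within 3 firings

depth 0: 1 marking
depth 1: 2 markings reached so far
depth 2: 3 markings reached so far
depth 3: 3 markings reached so far
(frontier empty at depth 3; search complete)
target is not among the 3 markings reachable within 3 steps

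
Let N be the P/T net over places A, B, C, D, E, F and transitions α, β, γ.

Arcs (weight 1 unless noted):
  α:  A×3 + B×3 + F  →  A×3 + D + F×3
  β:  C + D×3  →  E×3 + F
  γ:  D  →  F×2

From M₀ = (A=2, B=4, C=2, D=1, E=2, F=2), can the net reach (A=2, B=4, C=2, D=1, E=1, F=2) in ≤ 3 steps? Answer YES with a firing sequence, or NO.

NO — not reachable within 3 firings

depth 0: 1 marking
depth 1: 2 markings reached so far
depth 2: 2 markings reached so far
(frontier empty at depth 2; search complete)
target is not among the 2 markings reachable within 3 steps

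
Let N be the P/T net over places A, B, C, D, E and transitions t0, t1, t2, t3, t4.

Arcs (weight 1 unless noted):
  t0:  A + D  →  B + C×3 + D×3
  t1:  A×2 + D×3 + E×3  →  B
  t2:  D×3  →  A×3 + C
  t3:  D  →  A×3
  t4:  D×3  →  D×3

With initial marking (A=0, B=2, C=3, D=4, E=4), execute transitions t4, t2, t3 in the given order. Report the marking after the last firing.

(A=6, B=2, C=4, D=0, E=4)

step 1: fire t4:  (A=0, B=2, C=3, D=4, E=4) → (A=0, B=2, C=3, D=4, E=4)
step 2: fire t2:  (A=0, B=2, C=3, D=4, E=4) → (A=3, B=2, C=4, D=1, E=4)
step 3: fire t3:  (A=3, B=2, C=4, D=1, E=4) → (A=6, B=2, C=4, D=0, E=4)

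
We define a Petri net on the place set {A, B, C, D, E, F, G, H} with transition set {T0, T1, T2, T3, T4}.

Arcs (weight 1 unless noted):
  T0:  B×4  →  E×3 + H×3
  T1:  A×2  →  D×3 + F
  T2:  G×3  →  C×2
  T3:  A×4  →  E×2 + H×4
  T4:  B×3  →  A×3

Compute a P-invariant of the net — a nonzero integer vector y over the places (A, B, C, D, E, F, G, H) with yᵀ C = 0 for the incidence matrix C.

y = (A:0, B:0, C:0, D:1, E:0, F:-3, G:0, H:0)

Incidence matrix C (rows=places, cols=transitions):
       T0   T1   T2   T3   T4
    A   0   -2    0   -4    3
    B  -4    0    0    0   -3
    C   0    0    2    0    0
    D   0    3    0    0    0
    E   3    0    0    2    0
    F   0    1    0    0    0
    G   0    0   -3    0    0
    H   3    0    0    4    0

Candidate y = [0, 0, 0, 1, 0, -3, 0, 0]; check y·C column-wise:
  col T0: 0·-4 + 1·0 + 0·3 + -3·0 + 0·3 = 0
  col T1: 0·-2 + 1·3 + -3·1 = 0
  col T2: 0·2 + 1·0 + -3·0 + 0·-3 = 0
  col T3: 0·-4 + 1·0 + 0·2 + -3·0 + 0·4 = 0
  col T4: 0·3 + 0·-3 + 1·0 + -3·0 = 0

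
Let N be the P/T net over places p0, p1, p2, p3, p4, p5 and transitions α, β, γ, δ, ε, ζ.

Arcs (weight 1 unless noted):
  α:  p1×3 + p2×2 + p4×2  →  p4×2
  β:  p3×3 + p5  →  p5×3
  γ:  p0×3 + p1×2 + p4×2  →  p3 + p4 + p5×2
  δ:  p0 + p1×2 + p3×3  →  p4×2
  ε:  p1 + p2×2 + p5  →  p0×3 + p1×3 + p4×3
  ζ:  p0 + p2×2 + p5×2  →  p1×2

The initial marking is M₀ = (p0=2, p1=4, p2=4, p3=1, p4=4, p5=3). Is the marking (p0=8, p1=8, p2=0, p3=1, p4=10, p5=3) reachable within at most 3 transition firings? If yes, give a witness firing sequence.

NO — not reachable within 3 firings

depth 0: 1 marking
depth 1: 4 markings reached so far
depth 2: 9 markings reached so far
depth 3: 12 markings reached so far
target is not among the 12 markings reachable within 3 steps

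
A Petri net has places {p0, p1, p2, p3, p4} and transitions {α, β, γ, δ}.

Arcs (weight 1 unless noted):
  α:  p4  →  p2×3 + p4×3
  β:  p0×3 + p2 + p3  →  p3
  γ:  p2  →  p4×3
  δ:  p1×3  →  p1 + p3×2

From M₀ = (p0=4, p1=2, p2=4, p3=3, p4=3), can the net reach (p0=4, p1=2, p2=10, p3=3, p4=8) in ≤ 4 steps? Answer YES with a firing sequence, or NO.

depth 0: 1 marking
depth 1: 4 markings reached so far
depth 2: 9 markings reached so far
depth 3: 16 markings reached so far
depth 4: 25 markings reached so far
target is not among the 25 markings reachable within 4 steps

NO — not reachable within 4 firings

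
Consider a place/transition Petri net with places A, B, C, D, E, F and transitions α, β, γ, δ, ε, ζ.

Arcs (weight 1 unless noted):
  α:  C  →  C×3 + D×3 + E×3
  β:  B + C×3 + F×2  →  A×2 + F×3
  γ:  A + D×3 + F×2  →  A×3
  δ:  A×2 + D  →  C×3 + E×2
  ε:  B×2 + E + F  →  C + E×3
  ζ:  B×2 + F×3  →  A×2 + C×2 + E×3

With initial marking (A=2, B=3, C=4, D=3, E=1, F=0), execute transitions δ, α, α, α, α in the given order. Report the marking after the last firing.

(A=0, B=3, C=15, D=14, E=15, F=0)

step 1: fire δ:  (A=2, B=3, C=4, D=3, E=1, F=0) → (A=0, B=3, C=7, D=2, E=3, F=0)
step 2: fire α:  (A=0, B=3, C=7, D=2, E=3, F=0) → (A=0, B=3, C=9, D=5, E=6, F=0)
step 3: fire α:  (A=0, B=3, C=9, D=5, E=6, F=0) → (A=0, B=3, C=11, D=8, E=9, F=0)
step 4: fire α:  (A=0, B=3, C=11, D=8, E=9, F=0) → (A=0, B=3, C=13, D=11, E=12, F=0)
step 5: fire α:  (A=0, B=3, C=13, D=11, E=12, F=0) → (A=0, B=3, C=15, D=14, E=15, F=0)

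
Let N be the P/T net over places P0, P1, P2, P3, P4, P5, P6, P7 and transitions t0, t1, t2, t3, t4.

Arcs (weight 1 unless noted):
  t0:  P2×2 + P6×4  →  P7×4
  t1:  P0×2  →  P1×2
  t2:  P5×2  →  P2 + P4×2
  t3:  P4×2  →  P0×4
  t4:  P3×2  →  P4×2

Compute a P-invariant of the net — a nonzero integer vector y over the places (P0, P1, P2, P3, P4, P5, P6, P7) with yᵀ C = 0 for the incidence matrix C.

Incidence matrix C (rows=places, cols=transitions):
       t0   t1   t2   t3   t4
   P0   0   -2    0    4    0
   P1   0    2    0    0    0
   P2  -2    0    1    0    0
   P3   0    0    0    0   -2
   P4   0    0    2   -2    2
   P5   0    0   -2    0    0
   P6  -4    0    0    0    0
   P7   4    0    0    0    0

Candidate y = [1, 1, 0, 2, 2, 2, 0, 0]; check y·C column-wise:
  col t0: 1·0 + 1·0 + 0·-2 + 2·0 + 2·0 + 2·0 + 0·-4 + 0·4 = 0
  col t1: 1·-2 + 1·2 + 2·0 + 2·0 + 2·0 = 0
  col t2: 1·0 + 1·0 + 0·1 + 2·0 + 2·2 + 2·-2 = 0
  col t3: 1·4 + 1·0 + 2·0 + 2·-2 + 2·0 = 0
  col t4: 1·0 + 1·0 + 2·-2 + 2·2 + 2·0 = 0

y = (P0:1, P1:1, P2:0, P3:2, P4:2, P5:2, P6:0, P7:0)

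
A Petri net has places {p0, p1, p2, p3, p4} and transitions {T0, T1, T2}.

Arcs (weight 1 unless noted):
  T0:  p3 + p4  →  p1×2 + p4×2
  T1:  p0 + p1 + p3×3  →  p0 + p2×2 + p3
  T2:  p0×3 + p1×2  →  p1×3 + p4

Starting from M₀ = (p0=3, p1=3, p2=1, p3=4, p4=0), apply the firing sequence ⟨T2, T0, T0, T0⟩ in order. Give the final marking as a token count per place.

step 1: fire T2:  (p0=3, p1=3, p2=1, p3=4, p4=0) → (p0=0, p1=4, p2=1, p3=4, p4=1)
step 2: fire T0:  (p0=0, p1=4, p2=1, p3=4, p4=1) → (p0=0, p1=6, p2=1, p3=3, p4=2)
step 3: fire T0:  (p0=0, p1=6, p2=1, p3=3, p4=2) → (p0=0, p1=8, p2=1, p3=2, p4=3)
step 4: fire T0:  (p0=0, p1=8, p2=1, p3=2, p4=3) → (p0=0, p1=10, p2=1, p3=1, p4=4)

(p0=0, p1=10, p2=1, p3=1, p4=4)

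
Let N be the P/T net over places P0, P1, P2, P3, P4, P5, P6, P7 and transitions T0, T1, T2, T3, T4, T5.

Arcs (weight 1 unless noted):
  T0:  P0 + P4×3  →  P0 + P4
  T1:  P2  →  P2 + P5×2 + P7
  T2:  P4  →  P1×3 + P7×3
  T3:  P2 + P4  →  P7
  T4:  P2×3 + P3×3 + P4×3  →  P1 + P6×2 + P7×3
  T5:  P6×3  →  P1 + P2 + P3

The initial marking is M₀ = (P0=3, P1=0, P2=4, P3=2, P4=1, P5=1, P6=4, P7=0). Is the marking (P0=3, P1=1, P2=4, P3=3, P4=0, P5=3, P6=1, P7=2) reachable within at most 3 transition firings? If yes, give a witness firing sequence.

YES — reachable via ⟨T1, T3, T5⟩ (3 firings)

step 1: fire T1:  (P0=3, P1=0, P2=4, P3=2, P4=1, P5=1, P6=4, P7=0) → (P0=3, P1=0, P2=4, P3=2, P4=1, P5=3, P6=4, P7=1)
step 2: fire T3:  (P0=3, P1=0, P2=4, P3=2, P4=1, P5=3, P6=4, P7=1) → (P0=3, P1=0, P2=3, P3=2, P4=0, P5=3, P6=4, P7=2)
step 3: fire T5:  (P0=3, P1=0, P2=3, P3=2, P4=0, P5=3, P6=4, P7=2) → (P0=3, P1=1, P2=4, P3=3, P4=0, P5=3, P6=1, P7=2)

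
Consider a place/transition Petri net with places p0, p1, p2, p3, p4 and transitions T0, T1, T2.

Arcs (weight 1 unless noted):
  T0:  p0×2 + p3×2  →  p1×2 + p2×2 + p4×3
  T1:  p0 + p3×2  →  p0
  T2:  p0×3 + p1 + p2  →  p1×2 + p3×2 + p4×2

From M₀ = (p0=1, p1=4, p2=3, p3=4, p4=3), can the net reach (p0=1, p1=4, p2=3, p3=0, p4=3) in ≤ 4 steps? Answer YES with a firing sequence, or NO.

YES — reachable via ⟨T1, T1⟩ (2 firings)

step 1: fire T1:  (p0=1, p1=4, p2=3, p3=4, p4=3) → (p0=1, p1=4, p2=3, p3=2, p4=3)
step 2: fire T1:  (p0=1, p1=4, p2=3, p3=2, p4=3) → (p0=1, p1=4, p2=3, p3=0, p4=3)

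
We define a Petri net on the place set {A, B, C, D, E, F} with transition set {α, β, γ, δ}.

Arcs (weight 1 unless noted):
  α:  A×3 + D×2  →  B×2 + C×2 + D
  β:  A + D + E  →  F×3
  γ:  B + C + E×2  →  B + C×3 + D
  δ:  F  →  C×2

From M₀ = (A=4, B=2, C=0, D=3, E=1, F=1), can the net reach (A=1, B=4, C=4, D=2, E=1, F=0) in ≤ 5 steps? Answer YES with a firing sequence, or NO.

YES — reachable via ⟨α, δ⟩ (2 firings)

step 1: fire α:  (A=4, B=2, C=0, D=3, E=1, F=1) → (A=1, B=4, C=2, D=2, E=1, F=1)
step 2: fire δ:  (A=1, B=4, C=2, D=2, E=1, F=1) → (A=1, B=4, C=4, D=2, E=1, F=0)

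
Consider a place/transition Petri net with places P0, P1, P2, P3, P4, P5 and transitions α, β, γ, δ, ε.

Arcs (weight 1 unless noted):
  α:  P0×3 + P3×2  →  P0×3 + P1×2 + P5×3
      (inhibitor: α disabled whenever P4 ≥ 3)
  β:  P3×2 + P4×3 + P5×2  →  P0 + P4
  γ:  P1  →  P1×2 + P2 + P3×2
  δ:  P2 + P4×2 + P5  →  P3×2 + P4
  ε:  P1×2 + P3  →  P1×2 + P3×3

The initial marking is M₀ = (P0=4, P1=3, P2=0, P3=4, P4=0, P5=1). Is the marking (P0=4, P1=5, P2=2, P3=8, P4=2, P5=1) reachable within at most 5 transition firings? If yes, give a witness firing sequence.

depth 0: 1 marking
depth 1: 4 markings reached so far
depth 2: 10 markings reached so far
depth 3: 19 markings reached so far
depth 4: 33 markings reached so far
depth 5: 51 markings reached so far
target is not among the 51 markings reachable within 5 steps

NO — not reachable within 5 firings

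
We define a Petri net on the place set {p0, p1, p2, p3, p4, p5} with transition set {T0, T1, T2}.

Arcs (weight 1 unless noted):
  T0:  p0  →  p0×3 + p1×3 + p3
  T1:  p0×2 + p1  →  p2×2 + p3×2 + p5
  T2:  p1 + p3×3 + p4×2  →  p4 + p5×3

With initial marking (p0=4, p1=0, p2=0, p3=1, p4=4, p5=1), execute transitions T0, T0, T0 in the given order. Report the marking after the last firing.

(p0=10, p1=9, p2=0, p3=4, p4=4, p5=1)

step 1: fire T0:  (p0=4, p1=0, p2=0, p3=1, p4=4, p5=1) → (p0=6, p1=3, p2=0, p3=2, p4=4, p5=1)
step 2: fire T0:  (p0=6, p1=3, p2=0, p3=2, p4=4, p5=1) → (p0=8, p1=6, p2=0, p3=3, p4=4, p5=1)
step 3: fire T0:  (p0=8, p1=6, p2=0, p3=3, p4=4, p5=1) → (p0=10, p1=9, p2=0, p3=4, p4=4, p5=1)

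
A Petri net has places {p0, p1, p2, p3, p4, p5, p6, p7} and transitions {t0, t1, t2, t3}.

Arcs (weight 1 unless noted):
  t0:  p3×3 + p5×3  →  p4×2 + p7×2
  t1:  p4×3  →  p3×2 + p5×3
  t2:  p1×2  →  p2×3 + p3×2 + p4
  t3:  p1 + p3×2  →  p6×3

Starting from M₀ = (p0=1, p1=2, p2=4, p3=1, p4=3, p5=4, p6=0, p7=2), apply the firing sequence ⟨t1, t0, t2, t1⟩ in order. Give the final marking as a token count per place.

step 1: fire t1:  (p0=1, p1=2, p2=4, p3=1, p4=3, p5=4, p6=0, p7=2) → (p0=1, p1=2, p2=4, p3=3, p4=0, p5=7, p6=0, p7=2)
step 2: fire t0:  (p0=1, p1=2, p2=4, p3=3, p4=0, p5=7, p6=0, p7=2) → (p0=1, p1=2, p2=4, p3=0, p4=2, p5=4, p6=0, p7=4)
step 3: fire t2:  (p0=1, p1=2, p2=4, p3=0, p4=2, p5=4, p6=0, p7=4) → (p0=1, p1=0, p2=7, p3=2, p4=3, p5=4, p6=0, p7=4)
step 4: fire t1:  (p0=1, p1=0, p2=7, p3=2, p4=3, p5=4, p6=0, p7=4) → (p0=1, p1=0, p2=7, p3=4, p4=0, p5=7, p6=0, p7=4)

(p0=1, p1=0, p2=7, p3=4, p4=0, p5=7, p6=0, p7=4)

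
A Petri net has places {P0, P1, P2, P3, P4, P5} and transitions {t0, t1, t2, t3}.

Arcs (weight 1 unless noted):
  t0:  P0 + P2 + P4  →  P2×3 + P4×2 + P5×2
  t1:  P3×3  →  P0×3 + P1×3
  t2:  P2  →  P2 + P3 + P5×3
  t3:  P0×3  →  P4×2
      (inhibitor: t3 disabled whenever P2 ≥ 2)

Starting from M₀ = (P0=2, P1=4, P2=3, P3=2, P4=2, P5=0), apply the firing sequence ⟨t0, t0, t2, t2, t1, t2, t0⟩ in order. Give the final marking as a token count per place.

step 1: fire t0:  (P0=2, P1=4, P2=3, P3=2, P4=2, P5=0) → (P0=1, P1=4, P2=5, P3=2, P4=3, P5=2)
step 2: fire t0:  (P0=1, P1=4, P2=5, P3=2, P4=3, P5=2) → (P0=0, P1=4, P2=7, P3=2, P4=4, P5=4)
step 3: fire t2:  (P0=0, P1=4, P2=7, P3=2, P4=4, P5=4) → (P0=0, P1=4, P2=7, P3=3, P4=4, P5=7)
step 4: fire t2:  (P0=0, P1=4, P2=7, P3=3, P4=4, P5=7) → (P0=0, P1=4, P2=7, P3=4, P4=4, P5=10)
step 5: fire t1:  (P0=0, P1=4, P2=7, P3=4, P4=4, P5=10) → (P0=3, P1=7, P2=7, P3=1, P4=4, P5=10)
step 6: fire t2:  (P0=3, P1=7, P2=7, P3=1, P4=4, P5=10) → (P0=3, P1=7, P2=7, P3=2, P4=4, P5=13)
step 7: fire t0:  (P0=3, P1=7, P2=7, P3=2, P4=4, P5=13) → (P0=2, P1=7, P2=9, P3=2, P4=5, P5=15)

(P0=2, P1=7, P2=9, P3=2, P4=5, P5=15)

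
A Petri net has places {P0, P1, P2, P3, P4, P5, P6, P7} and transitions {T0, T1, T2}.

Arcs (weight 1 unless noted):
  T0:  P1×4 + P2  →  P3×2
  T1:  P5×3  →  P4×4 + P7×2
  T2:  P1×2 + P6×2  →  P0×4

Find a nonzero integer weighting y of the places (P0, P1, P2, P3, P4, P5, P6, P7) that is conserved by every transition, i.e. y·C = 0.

Incidence matrix C (rows=places, cols=transitions):
       T0   T1   T2
   P0   0    0    4
   P1  -4    0   -2
   P2  -1    0    0
   P3   2    0    0
   P4   0    4    0
   P5   0   -3    0
   P6   0    0   -2
   P7   0    2    0

Candidate y = [1, 2, -8, 0, 0, 0, 0, 0]; check y·C column-wise:
  col T0: 1·0 + 2·-4 + -8·-1 + 0·2 = 0
  col T1: 1·0 + 2·0 + -8·0 + 0·4 + 0·-3 + 0·2 = 0
  col T2: 1·4 + 2·-2 + -8·0 + 0·-2 = 0

y = (P0:1, P1:2, P2:-8, P3:0, P4:0, P5:0, P6:0, P7:0)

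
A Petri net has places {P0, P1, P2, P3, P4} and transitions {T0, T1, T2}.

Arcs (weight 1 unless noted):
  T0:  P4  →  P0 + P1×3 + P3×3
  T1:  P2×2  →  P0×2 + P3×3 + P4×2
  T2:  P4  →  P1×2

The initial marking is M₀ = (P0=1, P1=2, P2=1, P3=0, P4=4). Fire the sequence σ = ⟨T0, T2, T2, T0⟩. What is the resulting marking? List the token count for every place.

step 1: fire T0:  (P0=1, P1=2, P2=1, P3=0, P4=4) → (P0=2, P1=5, P2=1, P3=3, P4=3)
step 2: fire T2:  (P0=2, P1=5, P2=1, P3=3, P4=3) → (P0=2, P1=7, P2=1, P3=3, P4=2)
step 3: fire T2:  (P0=2, P1=7, P2=1, P3=3, P4=2) → (P0=2, P1=9, P2=1, P3=3, P4=1)
step 4: fire T0:  (P0=2, P1=9, P2=1, P3=3, P4=1) → (P0=3, P1=12, P2=1, P3=6, P4=0)

(P0=3, P1=12, P2=1, P3=6, P4=0)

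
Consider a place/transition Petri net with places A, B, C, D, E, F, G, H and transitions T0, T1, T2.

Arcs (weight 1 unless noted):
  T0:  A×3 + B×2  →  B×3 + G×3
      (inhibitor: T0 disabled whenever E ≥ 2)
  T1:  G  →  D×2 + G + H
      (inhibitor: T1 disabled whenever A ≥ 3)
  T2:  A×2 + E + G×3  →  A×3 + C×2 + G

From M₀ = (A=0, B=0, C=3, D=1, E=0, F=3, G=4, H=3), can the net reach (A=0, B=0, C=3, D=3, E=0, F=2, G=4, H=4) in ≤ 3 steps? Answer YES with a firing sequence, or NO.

depth 0: 1 marking
depth 1: 2 markings reached so far
depth 2: 3 markings reached so far
depth 3: 4 markings reached so far
target is not among the 4 markings reachable within 3 steps

NO — not reachable within 3 firings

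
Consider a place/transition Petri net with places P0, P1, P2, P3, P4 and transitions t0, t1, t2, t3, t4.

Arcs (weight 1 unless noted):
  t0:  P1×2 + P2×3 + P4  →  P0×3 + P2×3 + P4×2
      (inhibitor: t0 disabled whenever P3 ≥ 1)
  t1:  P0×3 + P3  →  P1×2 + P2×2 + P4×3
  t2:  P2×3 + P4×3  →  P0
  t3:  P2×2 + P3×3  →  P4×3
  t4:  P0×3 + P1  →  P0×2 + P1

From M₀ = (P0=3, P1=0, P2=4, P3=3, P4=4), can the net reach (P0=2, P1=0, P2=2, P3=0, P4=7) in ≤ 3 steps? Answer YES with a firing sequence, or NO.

NO — not reachable within 3 firings

depth 0: 1 marking
depth 1: 4 markings reached so far
depth 2: 5 markings reached so far
depth 3: 6 markings reached so far
target is not among the 6 markings reachable within 3 steps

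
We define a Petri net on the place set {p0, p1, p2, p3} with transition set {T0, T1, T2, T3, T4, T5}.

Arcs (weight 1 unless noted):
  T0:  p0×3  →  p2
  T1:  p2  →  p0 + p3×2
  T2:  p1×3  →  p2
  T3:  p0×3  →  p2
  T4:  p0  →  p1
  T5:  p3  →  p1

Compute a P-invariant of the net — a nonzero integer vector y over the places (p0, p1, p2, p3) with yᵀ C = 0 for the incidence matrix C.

y = (p0:1, p1:1, p2:3, p3:1)

Incidence matrix C (rows=places, cols=transitions):
       T0   T1   T2   T3   T4   T5
   p0  -3    1    0   -3   -1    0
   p1   0    0   -3    0    1    1
   p2   1   -1    1    1    0    0
   p3   0    2    0    0    0   -1

Candidate y = [1, 1, 3, 1]; check y·C column-wise:
  col T0: 1·-3 + 1·0 + 3·1 + 1·0 = 0
  col T1: 1·1 + 1·0 + 3·-1 + 1·2 = 0
  col T2: 1·0 + 1·-3 + 3·1 + 1·0 = 0
  col T3: 1·-3 + 1·0 + 3·1 + 1·0 = 0
  col T4: 1·-1 + 1·1 + 3·0 + 1·0 = 0
  col T5: 1·0 + 1·1 + 3·0 + 1·-1 = 0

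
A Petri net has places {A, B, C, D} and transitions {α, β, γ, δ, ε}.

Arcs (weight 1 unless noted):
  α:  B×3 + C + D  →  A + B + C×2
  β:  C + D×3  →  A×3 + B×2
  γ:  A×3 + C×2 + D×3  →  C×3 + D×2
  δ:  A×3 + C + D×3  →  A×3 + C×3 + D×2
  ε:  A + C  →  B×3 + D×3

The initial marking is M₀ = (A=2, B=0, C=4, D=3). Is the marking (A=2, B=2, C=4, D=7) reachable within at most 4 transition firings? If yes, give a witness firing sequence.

step 1: fire ε:  (A=2, B=0, C=4, D=3) → (A=1, B=3, C=3, D=6)
step 2: fire α:  (A=1, B=3, C=3, D=6) → (A=2, B=1, C=4, D=5)
step 3: fire ε:  (A=2, B=1, C=4, D=5) → (A=1, B=4, C=3, D=8)
step 4: fire α:  (A=1, B=4, C=3, D=8) → (A=2, B=2, C=4, D=7)

YES — reachable via ⟨ε, α, ε, α⟩ (4 firings)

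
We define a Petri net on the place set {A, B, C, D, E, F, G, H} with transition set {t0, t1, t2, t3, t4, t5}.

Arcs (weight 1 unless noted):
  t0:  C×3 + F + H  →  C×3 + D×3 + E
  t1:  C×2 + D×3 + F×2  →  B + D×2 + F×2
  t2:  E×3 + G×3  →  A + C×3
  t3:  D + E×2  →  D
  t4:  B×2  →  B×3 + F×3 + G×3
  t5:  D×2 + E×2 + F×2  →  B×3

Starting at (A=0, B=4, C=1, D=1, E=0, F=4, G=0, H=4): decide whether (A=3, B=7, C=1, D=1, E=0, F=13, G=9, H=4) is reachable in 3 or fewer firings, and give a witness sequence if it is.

NO — not reachable within 3 firings

depth 0: 1 marking
depth 1: 2 markings reached so far
depth 2: 3 markings reached so far
depth 3: 4 markings reached so far
target is not among the 4 markings reachable within 3 steps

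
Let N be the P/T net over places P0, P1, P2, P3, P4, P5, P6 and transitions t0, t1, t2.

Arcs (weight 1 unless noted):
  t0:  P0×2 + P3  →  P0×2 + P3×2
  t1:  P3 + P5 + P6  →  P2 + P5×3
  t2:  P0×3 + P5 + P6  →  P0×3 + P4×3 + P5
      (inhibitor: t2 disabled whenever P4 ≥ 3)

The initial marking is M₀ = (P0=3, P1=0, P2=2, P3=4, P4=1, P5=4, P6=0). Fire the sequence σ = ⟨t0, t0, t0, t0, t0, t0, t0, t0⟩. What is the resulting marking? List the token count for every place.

(P0=3, P1=0, P2=2, P3=12, P4=1, P5=4, P6=0)

step 1: fire t0:  (P0=3, P1=0, P2=2, P3=4, P4=1, P5=4, P6=0) → (P0=3, P1=0, P2=2, P3=5, P4=1, P5=4, P6=0)
step 2: fire t0:  (P0=3, P1=0, P2=2, P3=5, P4=1, P5=4, P6=0) → (P0=3, P1=0, P2=2, P3=6, P4=1, P5=4, P6=0)
step 3: fire t0:  (P0=3, P1=0, P2=2, P3=6, P4=1, P5=4, P6=0) → (P0=3, P1=0, P2=2, P3=7, P4=1, P5=4, P6=0)
step 4: fire t0:  (P0=3, P1=0, P2=2, P3=7, P4=1, P5=4, P6=0) → (P0=3, P1=0, P2=2, P3=8, P4=1, P5=4, P6=0)
step 5: fire t0:  (P0=3, P1=0, P2=2, P3=8, P4=1, P5=4, P6=0) → (P0=3, P1=0, P2=2, P3=9, P4=1, P5=4, P6=0)
step 6: fire t0:  (P0=3, P1=0, P2=2, P3=9, P4=1, P5=4, P6=0) → (P0=3, P1=0, P2=2, P3=10, P4=1, P5=4, P6=0)
step 7: fire t0:  (P0=3, P1=0, P2=2, P3=10, P4=1, P5=4, P6=0) → (P0=3, P1=0, P2=2, P3=11, P4=1, P5=4, P6=0)
step 8: fire t0:  (P0=3, P1=0, P2=2, P3=11, P4=1, P5=4, P6=0) → (P0=3, P1=0, P2=2, P3=12, P4=1, P5=4, P6=0)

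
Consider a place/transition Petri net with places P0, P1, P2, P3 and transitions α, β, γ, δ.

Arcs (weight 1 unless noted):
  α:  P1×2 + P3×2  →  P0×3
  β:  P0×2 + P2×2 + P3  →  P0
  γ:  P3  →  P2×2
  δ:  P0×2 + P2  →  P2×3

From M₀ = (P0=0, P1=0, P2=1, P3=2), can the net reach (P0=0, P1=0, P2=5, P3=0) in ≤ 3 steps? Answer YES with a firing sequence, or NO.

step 1: fire γ:  (P0=0, P1=0, P2=1, P3=2) → (P0=0, P1=0, P2=3, P3=1)
step 2: fire γ:  (P0=0, P1=0, P2=3, P3=1) → (P0=0, P1=0, P2=5, P3=0)

YES — reachable via ⟨γ, γ⟩ (2 firings)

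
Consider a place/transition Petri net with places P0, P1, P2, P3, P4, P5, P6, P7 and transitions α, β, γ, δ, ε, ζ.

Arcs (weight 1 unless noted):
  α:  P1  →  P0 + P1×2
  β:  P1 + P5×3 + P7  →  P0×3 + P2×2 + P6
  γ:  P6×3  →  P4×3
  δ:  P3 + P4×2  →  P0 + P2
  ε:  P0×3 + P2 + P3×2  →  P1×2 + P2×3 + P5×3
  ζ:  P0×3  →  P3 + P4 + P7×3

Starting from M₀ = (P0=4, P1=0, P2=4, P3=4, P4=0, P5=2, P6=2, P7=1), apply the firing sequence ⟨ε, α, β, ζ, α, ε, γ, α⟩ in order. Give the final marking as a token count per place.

step 1: fire ε:  (P0=4, P1=0, P2=4, P3=4, P4=0, P5=2, P6=2, P7=1) → (P0=1, P1=2, P2=6, P3=2, P4=0, P5=5, P6=2, P7=1)
step 2: fire α:  (P0=1, P1=2, P2=6, P3=2, P4=0, P5=5, P6=2, P7=1) → (P0=2, P1=3, P2=6, P3=2, P4=0, P5=5, P6=2, P7=1)
step 3: fire β:  (P0=2, P1=3, P2=6, P3=2, P4=0, P5=5, P6=2, P7=1) → (P0=5, P1=2, P2=8, P3=2, P4=0, P5=2, P6=3, P7=0)
step 4: fire ζ:  (P0=5, P1=2, P2=8, P3=2, P4=0, P5=2, P6=3, P7=0) → (P0=2, P1=2, P2=8, P3=3, P4=1, P5=2, P6=3, P7=3)
step 5: fire α:  (P0=2, P1=2, P2=8, P3=3, P4=1, P5=2, P6=3, P7=3) → (P0=3, P1=3, P2=8, P3=3, P4=1, P5=2, P6=3, P7=3)
step 6: fire ε:  (P0=3, P1=3, P2=8, P3=3, P4=1, P5=2, P6=3, P7=3) → (P0=0, P1=5, P2=10, P3=1, P4=1, P5=5, P6=3, P7=3)
step 7: fire γ:  (P0=0, P1=5, P2=10, P3=1, P4=1, P5=5, P6=3, P7=3) → (P0=0, P1=5, P2=10, P3=1, P4=4, P5=5, P6=0, P7=3)
step 8: fire α:  (P0=0, P1=5, P2=10, P3=1, P4=4, P5=5, P6=0, P7=3) → (P0=1, P1=6, P2=10, P3=1, P4=4, P5=5, P6=0, P7=3)

(P0=1, P1=6, P2=10, P3=1, P4=4, P5=5, P6=0, P7=3)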